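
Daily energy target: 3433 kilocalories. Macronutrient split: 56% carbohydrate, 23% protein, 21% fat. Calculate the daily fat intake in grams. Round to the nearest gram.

Fat energy = 21% × 3433 = 720.93 kcal.
At 9 kcal/g: 720.93 ÷ 9 = 80.1033 g.

80 g/day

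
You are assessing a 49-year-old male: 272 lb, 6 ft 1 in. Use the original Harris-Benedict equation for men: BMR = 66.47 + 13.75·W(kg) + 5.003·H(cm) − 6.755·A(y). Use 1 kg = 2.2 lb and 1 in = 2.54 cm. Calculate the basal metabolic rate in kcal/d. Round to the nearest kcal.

Convert to metric: weight = 272 ÷ 2.2 = 123.6364 kg; height = (6×12 + 1) × 2.54 = 73 × 2.54 = 185.42 cm.
Harris-Benedict: BMR = 66.47 + 13.75(123.6364) + 5.003(185.42) − 6.755(49) = 2363.1313 kcal/day.

2363 kcal/d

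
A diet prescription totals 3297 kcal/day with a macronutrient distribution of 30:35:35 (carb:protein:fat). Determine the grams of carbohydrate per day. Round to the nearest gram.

247 g/day

Carbohydrate energy = 30% × 3297 = 989.1 kcal.
At 4 kcal/g: 989.1 ÷ 4 = 247.275 g.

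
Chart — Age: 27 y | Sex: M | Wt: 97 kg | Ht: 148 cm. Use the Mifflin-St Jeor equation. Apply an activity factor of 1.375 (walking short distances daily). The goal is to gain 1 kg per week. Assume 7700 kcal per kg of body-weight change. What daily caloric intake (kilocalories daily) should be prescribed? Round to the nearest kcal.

Mifflin-St Jeor (male): BMR = 10(97) + 6.25(148) − 5(27) + 5 = 970 + 925 − 135 + 5 = 1765 kcal/day.
TEE = 1765 × 1.375 = 2426.875 kcal/day.
Required daily surplus = 1 × 7700 ÷ 7 = 1100 kcal/day.
Target intake = 2426.875 + 1100 = 3526.875 kcal/day.

3527 kilocalories daily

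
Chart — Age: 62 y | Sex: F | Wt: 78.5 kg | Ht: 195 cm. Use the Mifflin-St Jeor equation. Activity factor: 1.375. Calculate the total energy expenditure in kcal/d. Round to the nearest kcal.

Mifflin-St Jeor (female): BMR = 10(78.5) + 6.25(195) − 5(62) − 161 = 785 + 1218.75 − 310 − 161 = 1532.75 kcal/day.
TEE = BMR × activity factor = 1532.75 × 1.375 = 2107.5313 kcal/day.

2108 kcal/d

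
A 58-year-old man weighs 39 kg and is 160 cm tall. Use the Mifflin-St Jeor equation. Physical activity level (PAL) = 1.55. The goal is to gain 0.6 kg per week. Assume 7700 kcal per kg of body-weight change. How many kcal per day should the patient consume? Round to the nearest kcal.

2373 kcal per day

Mifflin-St Jeor (male): BMR = 10(39) + 6.25(160) − 5(58) + 5 = 390 + 1000 − 290 + 5 = 1105 kcal/day.
TEE = 1105 × 1.55 = 1712.75 kcal/day.
Required daily surplus = 0.6 × 7700 ÷ 7 = 660 kcal/day.
Target intake = 1712.75 + 660 = 2372.75 kcal/day.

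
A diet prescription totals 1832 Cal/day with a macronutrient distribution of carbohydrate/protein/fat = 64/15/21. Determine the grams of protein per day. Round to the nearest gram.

69 g/day

Protein energy = 15% × 1832 = 274.8 kcal.
At 4 kcal/g: 274.8 ÷ 4 = 68.7 g.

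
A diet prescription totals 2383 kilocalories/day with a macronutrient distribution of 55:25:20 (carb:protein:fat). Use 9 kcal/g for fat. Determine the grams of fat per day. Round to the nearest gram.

53 g/day

Fat energy = 20% × 2383 = 476.6 kcal.
At 9 kcal/g: 476.6 ÷ 9 = 52.9556 g.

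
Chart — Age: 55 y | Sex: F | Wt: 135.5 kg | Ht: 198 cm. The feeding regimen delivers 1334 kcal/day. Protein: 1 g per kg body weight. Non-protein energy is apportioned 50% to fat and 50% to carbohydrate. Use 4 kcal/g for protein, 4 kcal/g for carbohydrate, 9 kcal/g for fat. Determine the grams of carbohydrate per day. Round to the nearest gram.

99 g/day

Protein = 1 × 135.5 = 135.5 g → 135.5 × 4 = 542 kcal.
Non-protein calories = 1334 − 542 = 792 kcal.
Fat: 50% × 792 = 396 kcal; carbohydrate: 396 kcal.
Carbohydrate: 396 kcal ÷ 4 kcal/g = 99 g.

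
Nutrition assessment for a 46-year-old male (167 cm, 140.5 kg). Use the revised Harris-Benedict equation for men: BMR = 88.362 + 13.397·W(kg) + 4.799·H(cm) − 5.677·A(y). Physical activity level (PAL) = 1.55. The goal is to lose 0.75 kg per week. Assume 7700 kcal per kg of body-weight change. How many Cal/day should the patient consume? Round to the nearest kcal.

Harris-Benedict: BMR = 88.362 + 13.397(140.5) + 4.799(167) − 5.677(46) = 2510.9315 kcal/day.
TEE = 2510.9315 × 1.55 = 3891.9438 kcal/day.
Required daily deficit = 0.75 × 7700 ÷ 7 = 825 kcal/day.
Target intake = 3891.9438 − 825 = 3066.9438 kcal/day.

3067 Cal/day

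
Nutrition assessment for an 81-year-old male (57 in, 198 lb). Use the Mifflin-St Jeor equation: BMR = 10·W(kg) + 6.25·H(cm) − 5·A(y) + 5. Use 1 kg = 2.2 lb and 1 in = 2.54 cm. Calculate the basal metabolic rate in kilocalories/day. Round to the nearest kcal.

1405 kilocalories/day

Convert to metric: weight = 198 ÷ 2.2 = 90 kg; height = 57 × 2.54 = 144.78 cm.
Mifflin-St Jeor (male): BMR = 10(90) + 6.25(144.78) − 5(81) + 5 = 900 + 904.875 − 405 + 5 = 1404.875 kcal/day.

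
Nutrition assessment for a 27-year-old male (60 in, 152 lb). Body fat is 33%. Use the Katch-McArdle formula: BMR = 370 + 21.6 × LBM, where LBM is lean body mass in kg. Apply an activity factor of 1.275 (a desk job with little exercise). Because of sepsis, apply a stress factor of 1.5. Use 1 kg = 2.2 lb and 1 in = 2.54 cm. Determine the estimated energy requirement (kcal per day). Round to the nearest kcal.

2620 kcal per day

Convert to metric: weight = 152 ÷ 2.2 = 69.0909 kg; height = 60 × 2.54 = 152.4 cm.
LBM = 69.0909 × (1 − 0.33) = 46.2909 kg. Katch-McArdle: BMR = 370 + 21.6 × 46.2909 = 1369.8836 kcal/day.
TEE = BMR × activity factor = 1369.8836 × 1.275 = 1746.6016 kcal/day.
Apply stress factor: 1746.6016 × 1.5 = 2619.9025 kcal/day.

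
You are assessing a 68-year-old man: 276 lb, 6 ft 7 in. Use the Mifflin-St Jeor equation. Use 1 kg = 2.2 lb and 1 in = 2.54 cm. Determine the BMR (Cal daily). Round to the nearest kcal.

Convert to metric: weight = 276 ÷ 2.2 = 125.4545 kg; height = (6×12 + 7) × 2.54 = 79 × 2.54 = 200.66 cm.
Mifflin-St Jeor (male): BMR = 10(125.4545) + 6.25(200.66) − 5(68) + 5 = 1254.5455 + 1254.125 − 340 + 5 = 2173.6705 kcal/day.

2174 Cal daily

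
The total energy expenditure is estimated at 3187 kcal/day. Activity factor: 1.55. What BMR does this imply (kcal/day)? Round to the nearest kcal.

2056 kcal/day

BMR = TEE ÷ activity factor = 3187 ÷ 1.55 = 2056.129 kcal/day.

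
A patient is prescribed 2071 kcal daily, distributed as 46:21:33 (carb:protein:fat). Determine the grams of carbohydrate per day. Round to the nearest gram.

238 g/day

Carbohydrate energy = 46% × 2071 = 952.66 kcal.
At 4 kcal/g: 952.66 ÷ 4 = 238.165 g.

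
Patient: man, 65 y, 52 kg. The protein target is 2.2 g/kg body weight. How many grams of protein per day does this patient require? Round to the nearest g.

114 g/day

Protein = 2.2 g/kg × 52 kg = 114.4 g/day.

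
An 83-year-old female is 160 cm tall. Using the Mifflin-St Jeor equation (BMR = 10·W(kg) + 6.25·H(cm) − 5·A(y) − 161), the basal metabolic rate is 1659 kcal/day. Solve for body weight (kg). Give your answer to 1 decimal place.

1659 = 10·W + 6.25(160) − 5(83) − 161
10·W = 1659 − 424 = 1235, so W = 123.5 kg.

123.5 kg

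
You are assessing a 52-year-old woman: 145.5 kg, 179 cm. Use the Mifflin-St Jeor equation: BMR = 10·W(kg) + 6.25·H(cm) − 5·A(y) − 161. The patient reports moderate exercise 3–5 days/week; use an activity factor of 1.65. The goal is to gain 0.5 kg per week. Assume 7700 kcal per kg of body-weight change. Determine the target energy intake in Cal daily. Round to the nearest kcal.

4102 Cal daily

Mifflin-St Jeor (female): BMR = 10(145.5) + 6.25(179) − 5(52) − 161 = 1455 + 1118.75 − 260 − 161 = 2152.75 kcal/day.
TEE = 2152.75 × 1.65 = 3552.0375 kcal/day.
Required daily surplus = 0.5 × 7700 ÷ 7 = 550 kcal/day.
Target intake = 3552.0375 + 550 = 4102.0375 kcal/day.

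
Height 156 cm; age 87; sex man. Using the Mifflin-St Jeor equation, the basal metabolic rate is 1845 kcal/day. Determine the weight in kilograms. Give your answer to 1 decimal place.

1845 = 10·W + 6.25(156) − 5(87) + 5
10·W = 1845 − 545 = 1300, so W = 130 kg.

130.0 kg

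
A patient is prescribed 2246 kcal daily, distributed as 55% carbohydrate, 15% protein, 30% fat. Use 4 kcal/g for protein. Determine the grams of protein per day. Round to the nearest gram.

Protein energy = 15% × 2246 = 336.9 kcal.
At 4 kcal/g: 336.9 ÷ 4 = 84.225 g.

84 g/day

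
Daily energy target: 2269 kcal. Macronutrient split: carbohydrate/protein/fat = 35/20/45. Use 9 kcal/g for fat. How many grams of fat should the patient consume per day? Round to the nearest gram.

113 g/day

Fat energy = 45% × 2269 = 1021.05 kcal.
At 9 kcal/g: 1021.05 ÷ 9 = 113.45 g.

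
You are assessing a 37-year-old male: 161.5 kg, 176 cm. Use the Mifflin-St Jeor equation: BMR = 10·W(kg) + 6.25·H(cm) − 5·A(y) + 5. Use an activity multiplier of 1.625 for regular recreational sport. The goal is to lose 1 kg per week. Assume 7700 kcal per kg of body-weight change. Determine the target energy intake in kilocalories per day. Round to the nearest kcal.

Mifflin-St Jeor (male): BMR = 10(161.5) + 6.25(176) − 5(37) + 5 = 1615 + 1100 − 185 + 5 = 2535 kcal/day.
TEE = 2535 × 1.625 = 4119.375 kcal/day.
Required daily deficit = 1 × 7700 ÷ 7 = 1100 kcal/day.
Target intake = 4119.375 − 1100 = 3019.375 kcal/day.

3019 kilocalories per day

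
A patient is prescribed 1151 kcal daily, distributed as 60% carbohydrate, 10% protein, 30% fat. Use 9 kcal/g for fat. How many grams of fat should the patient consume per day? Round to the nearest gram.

38 g/day

Fat energy = 30% × 1151 = 345.3 kcal.
At 9 kcal/g: 345.3 ÷ 9 = 38.3667 g.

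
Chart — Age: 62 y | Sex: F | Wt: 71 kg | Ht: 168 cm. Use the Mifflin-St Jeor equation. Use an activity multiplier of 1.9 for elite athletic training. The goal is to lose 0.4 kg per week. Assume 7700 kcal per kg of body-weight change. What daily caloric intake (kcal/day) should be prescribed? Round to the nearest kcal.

Mifflin-St Jeor (female): BMR = 10(71) + 6.25(168) − 5(62) − 161 = 710 + 1050 − 310 − 161 = 1289 kcal/day.
TEE = 1289 × 1.9 = 2449.1 kcal/day.
Required daily deficit = 0.4 × 7700 ÷ 7 = 440 kcal/day.
Target intake = 2449.1 − 440 = 2009.1 kcal/day.

2009 kcal/day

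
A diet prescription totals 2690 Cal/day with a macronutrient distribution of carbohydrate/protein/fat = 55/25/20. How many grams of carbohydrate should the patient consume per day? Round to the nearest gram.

370 g/day

Carbohydrate energy = 55% × 2690 = 1479.5 kcal.
At 4 kcal/g: 1479.5 ÷ 4 = 369.875 g.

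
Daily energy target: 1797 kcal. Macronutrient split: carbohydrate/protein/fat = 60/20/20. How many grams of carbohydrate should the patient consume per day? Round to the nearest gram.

Carbohydrate energy = 60% × 1797 = 1078.2 kcal.
At 4 kcal/g: 1078.2 ÷ 4 = 269.55 g.

270 g/day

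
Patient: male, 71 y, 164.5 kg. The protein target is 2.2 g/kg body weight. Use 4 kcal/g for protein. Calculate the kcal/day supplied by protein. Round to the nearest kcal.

Protein = 2.2 g/kg × 164.5 kg = 361.9 g/day.
Protein energy = 361.9 g × 4 kcal/g = 1447.6 kcal/day.

1448 kcal/day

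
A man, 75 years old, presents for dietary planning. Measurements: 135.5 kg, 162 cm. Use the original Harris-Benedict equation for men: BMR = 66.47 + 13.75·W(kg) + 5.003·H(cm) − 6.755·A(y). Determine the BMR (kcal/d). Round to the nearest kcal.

2233 kcal/d

Harris-Benedict: BMR = 66.47 + 13.75(135.5) + 5.003(162) − 6.755(75) = 2233.456 kcal/day.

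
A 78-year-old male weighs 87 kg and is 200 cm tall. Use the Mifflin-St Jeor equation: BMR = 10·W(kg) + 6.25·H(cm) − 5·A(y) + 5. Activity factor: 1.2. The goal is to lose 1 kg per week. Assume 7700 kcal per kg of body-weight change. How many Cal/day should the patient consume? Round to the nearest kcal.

982 Cal/day

Mifflin-St Jeor (male): BMR = 10(87) + 6.25(200) − 5(78) + 5 = 870 + 1250 − 390 + 5 = 1735 kcal/day.
TEE = 1735 × 1.2 = 2082 kcal/day.
Required daily deficit = 1 × 7700 ÷ 7 = 1100 kcal/day.
Target intake = 2082 − 1100 = 982 kcal/day.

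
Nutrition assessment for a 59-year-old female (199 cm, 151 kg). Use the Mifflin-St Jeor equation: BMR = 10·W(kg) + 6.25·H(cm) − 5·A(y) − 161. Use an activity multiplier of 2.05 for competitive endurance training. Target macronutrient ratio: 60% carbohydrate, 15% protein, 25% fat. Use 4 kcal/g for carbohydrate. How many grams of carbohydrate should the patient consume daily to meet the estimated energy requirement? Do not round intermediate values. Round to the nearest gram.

707 g/day

Mifflin-St Jeor (female): BMR = 10(151) + 6.25(199) − 5(59) − 161 = 1510 + 1243.75 − 295 − 161 = 2297.75 kcal/day.
TEE = 2297.75 × 2.05 = 4710.3875 kcal/day.
Carbohydrate energy = 60% × 4710.3875 = 2826.2325 kcal.
Carbohydrate = 2826.2325 ÷ 4 kcal/g = 706.5581 g.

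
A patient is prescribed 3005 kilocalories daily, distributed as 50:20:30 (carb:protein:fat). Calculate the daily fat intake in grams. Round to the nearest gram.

100 g/day

Fat energy = 30% × 3005 = 901.5 kcal.
At 9 kcal/g: 901.5 ÷ 9 = 100.1667 g.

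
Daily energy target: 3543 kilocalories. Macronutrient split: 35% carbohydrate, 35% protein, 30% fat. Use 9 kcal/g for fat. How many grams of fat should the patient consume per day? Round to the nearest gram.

118 g/day

Fat energy = 30% × 3543 = 1062.9 kcal.
At 9 kcal/g: 1062.9 ÷ 9 = 118.1 g.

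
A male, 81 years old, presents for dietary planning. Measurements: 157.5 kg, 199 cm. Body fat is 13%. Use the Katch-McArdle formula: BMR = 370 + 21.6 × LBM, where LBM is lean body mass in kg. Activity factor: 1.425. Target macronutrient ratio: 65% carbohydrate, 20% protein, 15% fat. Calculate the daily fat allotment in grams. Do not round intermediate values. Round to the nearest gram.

LBM = 157.5 × (1 − 0.13) = 137.025 kg. Katch-McArdle: BMR = 370 + 21.6 × 137.025 = 3329.74 kcal/day.
TEE = 3329.74 × 1.425 = 4744.8795 kcal/day.
Fat energy = 15% × 4744.8795 = 711.7319 kcal.
Fat = 711.7319 ÷ 9 kcal/g = 79.0813 g.

79 g/day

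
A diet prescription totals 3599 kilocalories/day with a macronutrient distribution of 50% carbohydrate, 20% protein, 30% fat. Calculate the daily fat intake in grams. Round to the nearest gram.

Fat energy = 30% × 3599 = 1079.7 kcal.
At 9 kcal/g: 1079.7 ÷ 9 = 119.9667 g.

120 g/day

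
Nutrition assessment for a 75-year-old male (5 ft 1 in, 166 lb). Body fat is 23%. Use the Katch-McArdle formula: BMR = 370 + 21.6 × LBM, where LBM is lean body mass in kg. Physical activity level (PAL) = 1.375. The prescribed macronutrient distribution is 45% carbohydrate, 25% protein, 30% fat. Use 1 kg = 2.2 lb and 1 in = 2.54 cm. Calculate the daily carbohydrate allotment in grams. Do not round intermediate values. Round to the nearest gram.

251 g/day

Convert to metric: weight = 166 ÷ 2.2 = 75.4545 kg; height = (5×12 + 1) × 2.54 = 61 × 2.54 = 154.94 cm.
LBM = 75.4545 × (1 − 0.23) = 58.1 kg. Katch-McArdle: BMR = 370 + 21.6 × 58.1 = 1624.96 kcal/day.
TEE = 1624.96 × 1.375 = 2234.32 kcal/day.
Carbohydrate energy = 45% × 2234.32 = 1005.444 kcal.
Carbohydrate = 1005.444 ÷ 4 kcal/g = 251.361 g.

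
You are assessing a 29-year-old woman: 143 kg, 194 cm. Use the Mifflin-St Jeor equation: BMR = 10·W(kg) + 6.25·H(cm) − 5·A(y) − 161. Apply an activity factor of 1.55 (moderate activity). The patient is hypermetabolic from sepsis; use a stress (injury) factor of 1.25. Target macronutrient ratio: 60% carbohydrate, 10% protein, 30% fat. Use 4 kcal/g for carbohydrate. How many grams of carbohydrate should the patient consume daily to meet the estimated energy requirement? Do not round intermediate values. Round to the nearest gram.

679 g/day

Mifflin-St Jeor (female): BMR = 10(143) + 6.25(194) − 5(29) − 161 = 1430 + 1212.5 − 145 − 161 = 2336.5 kcal/day.
TEE = 2336.5 × 1.55 = 3621.575 kcal/day.
With stress factor 1.25: 3621.575 × 1.25 = 4526.9688 kcal/day.
Carbohydrate energy = 60% × 4526.9688 = 2716.1813 kcal.
Carbohydrate = 2716.1813 ÷ 4 kcal/g = 679.0453 g.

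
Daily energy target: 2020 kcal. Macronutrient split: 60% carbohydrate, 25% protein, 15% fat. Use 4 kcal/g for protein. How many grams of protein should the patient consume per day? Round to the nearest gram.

126 g/day

Protein energy = 25% × 2020 = 505 kcal.
At 4 kcal/g: 505 ÷ 4 = 126.25 g.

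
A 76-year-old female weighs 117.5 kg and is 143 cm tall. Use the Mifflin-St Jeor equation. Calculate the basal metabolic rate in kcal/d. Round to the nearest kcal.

1528 kcal/d

Mifflin-St Jeor (female): BMR = 10(117.5) + 6.25(143) − 5(76) − 161 = 1175 + 893.75 − 380 − 161 = 1527.75 kcal/day.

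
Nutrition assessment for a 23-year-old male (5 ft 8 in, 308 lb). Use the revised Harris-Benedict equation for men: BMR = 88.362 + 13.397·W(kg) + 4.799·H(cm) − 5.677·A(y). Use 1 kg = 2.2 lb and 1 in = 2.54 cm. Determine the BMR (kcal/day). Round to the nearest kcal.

Convert to metric: weight = 308 ÷ 2.2 = 140 kg; height = (5×12 + 8) × 2.54 = 68 × 2.54 = 172.72 cm.
Harris-Benedict: BMR = 88.362 + 13.397(140) + 4.799(172.72) − 5.677(23) = 2662.2543 kcal/day.

2662 kcal/day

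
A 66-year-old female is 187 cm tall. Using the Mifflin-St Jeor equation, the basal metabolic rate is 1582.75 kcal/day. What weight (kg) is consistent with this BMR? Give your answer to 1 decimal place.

90.5 kg

1582.75 = 10·W + 6.25(187) − 5(66) − 161
10·W = 1582.75 − 677.75 = 905, so W = 90.5 kg.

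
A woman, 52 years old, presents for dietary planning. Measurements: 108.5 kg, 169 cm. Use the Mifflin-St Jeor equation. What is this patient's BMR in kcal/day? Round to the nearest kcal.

Mifflin-St Jeor (female): BMR = 10(108.5) + 6.25(169) − 5(52) − 161 = 1085 + 1056.25 − 260 − 161 = 1720.25 kcal/day.

1720 kcal/day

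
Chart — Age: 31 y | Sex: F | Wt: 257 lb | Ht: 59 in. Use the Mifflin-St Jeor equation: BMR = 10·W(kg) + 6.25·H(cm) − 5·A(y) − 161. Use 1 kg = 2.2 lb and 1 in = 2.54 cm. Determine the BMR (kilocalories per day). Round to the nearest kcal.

Convert to metric: weight = 257 ÷ 2.2 = 116.8182 kg; height = 59 × 2.54 = 149.86 cm.
Mifflin-St Jeor (female): BMR = 10(116.8182) + 6.25(149.86) − 5(31) − 161 = 1168.1818 + 936.625 − 155 − 161 = 1788.8068 kcal/day.

1789 kilocalories per day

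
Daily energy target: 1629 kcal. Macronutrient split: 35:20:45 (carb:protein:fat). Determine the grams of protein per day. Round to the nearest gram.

81 g/day

Protein energy = 20% × 1629 = 325.8 kcal.
At 4 kcal/g: 325.8 ÷ 4 = 81.45 g.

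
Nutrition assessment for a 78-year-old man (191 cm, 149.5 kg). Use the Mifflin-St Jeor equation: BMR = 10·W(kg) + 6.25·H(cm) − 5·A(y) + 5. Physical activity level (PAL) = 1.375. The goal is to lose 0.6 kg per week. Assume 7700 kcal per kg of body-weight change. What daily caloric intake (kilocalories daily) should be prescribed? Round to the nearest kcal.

Mifflin-St Jeor (male): BMR = 10(149.5) + 6.25(191) − 5(78) + 5 = 1495 + 1193.75 − 390 + 5 = 2303.75 kcal/day.
TEE = 2303.75 × 1.375 = 3167.6563 kcal/day.
Required daily deficit = 0.6 × 7700 ÷ 7 = 660 kcal/day.
Target intake = 3167.6563 − 660 = 2507.6563 kcal/day.

2508 kilocalories daily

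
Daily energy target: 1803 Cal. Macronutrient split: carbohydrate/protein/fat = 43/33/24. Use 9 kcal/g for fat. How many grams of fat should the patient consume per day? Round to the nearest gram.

48 g/day

Fat energy = 24% × 1803 = 432.72 kcal.
At 9 kcal/g: 432.72 ÷ 9 = 48.08 g.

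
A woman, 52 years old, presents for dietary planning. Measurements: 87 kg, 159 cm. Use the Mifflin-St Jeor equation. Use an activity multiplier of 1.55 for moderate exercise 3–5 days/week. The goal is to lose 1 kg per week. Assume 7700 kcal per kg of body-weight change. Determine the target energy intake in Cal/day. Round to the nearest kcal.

Mifflin-St Jeor (female): BMR = 10(87) + 6.25(159) − 5(52) − 161 = 870 + 993.75 − 260 − 161 = 1442.75 kcal/day.
TEE = 1442.75 × 1.55 = 2236.2625 kcal/day.
Required daily deficit = 1 × 7700 ÷ 7 = 1100 kcal/day.
Target intake = 2236.2625 − 1100 = 1136.2625 kcal/day.

1136 Cal/day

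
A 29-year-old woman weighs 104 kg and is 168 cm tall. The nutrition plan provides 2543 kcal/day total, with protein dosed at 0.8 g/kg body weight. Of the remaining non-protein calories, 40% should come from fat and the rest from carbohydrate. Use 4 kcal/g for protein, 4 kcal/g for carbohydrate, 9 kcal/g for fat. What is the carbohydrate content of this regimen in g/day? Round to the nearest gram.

Protein = 0.8 × 104 = 83.2 g → 83.2 × 4 = 332.8 kcal.
Non-protein calories = 2543 − 332.8 = 2210.2 kcal.
Fat: 40% × 2210.2 = 884.08 kcal; carbohydrate: 1326.12 kcal.
Carbohydrate: 1326.12 kcal ÷ 4 kcal/g = 331.53 g.

332 g/day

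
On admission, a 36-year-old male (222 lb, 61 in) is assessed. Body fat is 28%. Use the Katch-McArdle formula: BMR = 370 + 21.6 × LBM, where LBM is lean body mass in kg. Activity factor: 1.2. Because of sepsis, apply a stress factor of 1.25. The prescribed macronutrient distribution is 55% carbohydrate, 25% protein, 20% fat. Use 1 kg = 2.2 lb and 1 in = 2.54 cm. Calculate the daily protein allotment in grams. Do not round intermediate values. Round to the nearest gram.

Convert to metric: weight = 222 ÷ 2.2 = 100.9091 kg; height = 61 × 2.54 = 154.94 cm.
LBM = 100.9091 × (1 − 0.28) = 72.6545 kg. Katch-McArdle: BMR = 370 + 21.6 × 72.6545 = 1939.3382 kcal/day.
TEE = 1939.3382 × 1.2 = 2327.2058 kcal/day.
With stress factor 1.25: 2327.2058 × 1.25 = 2909.0073 kcal/day.
Protein energy = 25% × 2909.0073 = 727.2518 kcal.
Protein = 727.2518 ÷ 4 kcal/g = 181.813 g.

182 g/day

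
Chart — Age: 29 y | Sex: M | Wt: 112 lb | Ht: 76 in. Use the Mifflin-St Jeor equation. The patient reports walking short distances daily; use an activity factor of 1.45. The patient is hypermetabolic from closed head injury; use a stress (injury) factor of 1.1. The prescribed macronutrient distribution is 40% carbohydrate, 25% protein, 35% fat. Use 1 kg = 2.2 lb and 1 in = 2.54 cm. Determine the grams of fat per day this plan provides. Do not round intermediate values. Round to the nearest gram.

98 g/day

Convert to metric: weight = 112 ÷ 2.2 = 50.9091 kg; height = 76 × 2.54 = 193.04 cm.
Mifflin-St Jeor (male): BMR = 10(50.9091) + 6.25(193.04) − 5(29) + 5 = 509.0909 + 1206.5 − 145 + 5 = 1575.5909 kcal/day.
TEE = 1575.5909 × 1.45 = 2284.6068 kcal/day.
With stress factor 1.1: 2284.6068 × 1.1 = 2513.0675 kcal/day.
Fat energy = 35% × 2513.0675 = 879.5736 kcal.
Fat = 879.5736 ÷ 9 kcal/g = 97.7304 g.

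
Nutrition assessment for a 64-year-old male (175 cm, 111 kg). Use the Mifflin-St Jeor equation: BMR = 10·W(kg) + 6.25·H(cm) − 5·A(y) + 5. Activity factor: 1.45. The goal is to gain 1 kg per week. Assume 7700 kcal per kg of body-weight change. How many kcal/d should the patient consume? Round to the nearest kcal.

3839 kcal/d

Mifflin-St Jeor (male): BMR = 10(111) + 6.25(175) − 5(64) + 5 = 1110 + 1093.75 − 320 + 5 = 1888.75 kcal/day.
TEE = 1888.75 × 1.45 = 2738.6875 kcal/day.
Required daily surplus = 1 × 7700 ÷ 7 = 1100 kcal/day.
Target intake = 2738.6875 + 1100 = 3838.6875 kcal/day.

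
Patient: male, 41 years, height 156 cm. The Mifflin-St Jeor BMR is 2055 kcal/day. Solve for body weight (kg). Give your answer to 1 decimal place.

128.0 kg

2055 = 10·W + 6.25(156) − 5(41) + 5
10·W = 2055 − 775 = 1280, so W = 128 kg.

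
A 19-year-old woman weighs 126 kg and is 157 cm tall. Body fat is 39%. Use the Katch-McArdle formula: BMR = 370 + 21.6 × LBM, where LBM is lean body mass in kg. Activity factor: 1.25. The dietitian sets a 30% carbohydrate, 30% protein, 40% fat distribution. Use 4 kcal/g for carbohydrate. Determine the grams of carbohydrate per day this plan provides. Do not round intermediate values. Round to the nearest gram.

190 g/day

LBM = 126 × (1 − 0.39) = 76.86 kg. Katch-McArdle: BMR = 370 + 21.6 × 76.86 = 2030.176 kcal/day.
TEE = 2030.176 × 1.25 = 2537.72 kcal/day.
Carbohydrate energy = 30% × 2537.72 = 761.316 kcal.
Carbohydrate = 761.316 ÷ 4 kcal/g = 190.329 g.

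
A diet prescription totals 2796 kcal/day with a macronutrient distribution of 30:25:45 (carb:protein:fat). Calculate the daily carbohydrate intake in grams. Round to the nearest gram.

210 g/day

Carbohydrate energy = 30% × 2796 = 838.8 kcal.
At 4 kcal/g: 838.8 ÷ 4 = 209.7 g.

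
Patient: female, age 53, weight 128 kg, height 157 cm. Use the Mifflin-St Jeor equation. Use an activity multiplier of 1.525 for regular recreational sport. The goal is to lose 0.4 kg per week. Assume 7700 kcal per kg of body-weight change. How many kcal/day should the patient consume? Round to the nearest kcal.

2359 kcal/day

Mifflin-St Jeor (female): BMR = 10(128) + 6.25(157) − 5(53) − 161 = 1280 + 981.25 − 265 − 161 = 1835.25 kcal/day.
TEE = 1835.25 × 1.525 = 2798.7563 kcal/day.
Required daily deficit = 0.4 × 7700 ÷ 7 = 440 kcal/day.
Target intake = 2798.7563 − 440 = 2358.7563 kcal/day.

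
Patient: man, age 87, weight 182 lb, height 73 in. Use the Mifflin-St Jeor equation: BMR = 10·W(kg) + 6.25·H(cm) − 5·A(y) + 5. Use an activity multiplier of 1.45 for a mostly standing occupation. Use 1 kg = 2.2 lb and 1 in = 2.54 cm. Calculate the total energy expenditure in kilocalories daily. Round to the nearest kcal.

2256 kilocalories daily

Convert to metric: weight = 182 ÷ 2.2 = 82.7273 kg; height = 73 × 2.54 = 185.42 cm.
Mifflin-St Jeor (male): BMR = 10(82.7273) + 6.25(185.42) − 5(87) + 5 = 827.2727 + 1158.875 − 435 + 5 = 1556.1477 kcal/day.
TEE = BMR × activity factor = 1556.1477 × 1.45 = 2256.4142 kcal/day.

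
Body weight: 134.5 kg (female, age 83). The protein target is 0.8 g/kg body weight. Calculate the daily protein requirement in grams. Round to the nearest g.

Protein = 0.8 g/kg × 134.5 kg = 107.6 g/day.

108 g/day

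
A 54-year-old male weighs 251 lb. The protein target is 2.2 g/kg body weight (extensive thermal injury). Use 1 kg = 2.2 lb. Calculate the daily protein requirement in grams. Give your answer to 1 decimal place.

Weight in kg = 251 ÷ 2.2 = 114.0909 kg.
Protein = 2.2 g/kg × 114.0909 kg = 251 g/day.

251.0 g/day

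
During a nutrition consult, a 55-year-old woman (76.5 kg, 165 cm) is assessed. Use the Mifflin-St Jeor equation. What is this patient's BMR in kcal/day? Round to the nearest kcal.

1360 kcal/day

Mifflin-St Jeor (female): BMR = 10(76.5) + 6.25(165) − 5(55) − 161 = 765 + 1031.25 − 275 − 161 = 1360.25 kcal/day.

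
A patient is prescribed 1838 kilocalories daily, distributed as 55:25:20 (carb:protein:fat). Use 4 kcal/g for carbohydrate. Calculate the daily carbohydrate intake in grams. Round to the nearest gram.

Carbohydrate energy = 55% × 1838 = 1010.9 kcal.
At 4 kcal/g: 1010.9 ÷ 4 = 252.725 g.

253 g/day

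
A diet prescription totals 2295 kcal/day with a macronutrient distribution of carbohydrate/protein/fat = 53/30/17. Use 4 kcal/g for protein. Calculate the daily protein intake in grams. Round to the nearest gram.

172 g/day

Protein energy = 30% × 2295 = 688.5 kcal.
At 4 kcal/g: 688.5 ÷ 4 = 172.125 g.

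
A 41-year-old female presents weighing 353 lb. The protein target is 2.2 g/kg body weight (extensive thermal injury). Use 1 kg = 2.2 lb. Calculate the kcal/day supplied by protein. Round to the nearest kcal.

Weight in kg = 353 ÷ 2.2 = 160.4545 kg.
Protein = 2.2 g/kg × 160.4545 kg = 353 g/day.
Protein energy = 353 g × 4 kcal/g = 1412 kcal/day.

1412 kcal/day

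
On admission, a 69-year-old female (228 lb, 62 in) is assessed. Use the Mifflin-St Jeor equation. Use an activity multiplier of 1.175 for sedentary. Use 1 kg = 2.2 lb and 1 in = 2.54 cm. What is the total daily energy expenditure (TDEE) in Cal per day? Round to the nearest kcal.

Convert to metric: weight = 228 ÷ 2.2 = 103.6364 kg; height = 62 × 2.54 = 157.48 cm.
Mifflin-St Jeor (female): BMR = 10(103.6364) + 6.25(157.48) − 5(69) − 161 = 1036.3636 + 984.25 − 345 − 161 = 1514.6136 kcal/day.
TEE = BMR × activity factor = 1514.6136 × 1.175 = 1779.671 kcal/day.

1780 Cal per day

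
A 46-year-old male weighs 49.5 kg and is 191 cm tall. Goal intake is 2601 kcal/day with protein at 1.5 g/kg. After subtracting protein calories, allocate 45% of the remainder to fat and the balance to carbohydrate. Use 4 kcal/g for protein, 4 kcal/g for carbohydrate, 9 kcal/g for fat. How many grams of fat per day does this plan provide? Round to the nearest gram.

Protein = 1.5 × 49.5 = 74.25 g → 74.25 × 4 = 297 kcal.
Non-protein calories = 2601 − 297 = 2304 kcal.
Fat: 45% × 2304 = 1036.8 kcal; carbohydrate: 1267.2 kcal.
Fat: 1036.8 kcal ÷ 9 kcal/g = 115.2 g.

115 g/day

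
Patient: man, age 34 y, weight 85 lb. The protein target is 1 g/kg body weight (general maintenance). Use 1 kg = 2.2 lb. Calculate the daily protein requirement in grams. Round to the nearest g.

39 g/day

Weight in kg = 85 ÷ 2.2 = 38.6364 kg.
Protein = 1 g/kg × 38.6364 kg = 38.6364 g/day.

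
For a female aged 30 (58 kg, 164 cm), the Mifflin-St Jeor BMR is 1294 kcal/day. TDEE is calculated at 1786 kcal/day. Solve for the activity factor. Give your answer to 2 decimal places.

1.38

Activity factor = TEE ÷ BMR = 1786 ÷ 1294 = 1.38.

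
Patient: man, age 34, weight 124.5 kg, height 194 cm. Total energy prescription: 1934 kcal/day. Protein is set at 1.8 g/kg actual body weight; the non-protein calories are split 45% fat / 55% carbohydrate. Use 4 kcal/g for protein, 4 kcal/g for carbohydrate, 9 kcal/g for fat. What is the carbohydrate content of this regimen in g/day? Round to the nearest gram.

Protein = 1.8 × 124.5 = 224.1 g → 224.1 × 4 = 896.4 kcal.
Non-protein calories = 1934 − 896.4 = 1037.6 kcal.
Fat: 45% × 1037.6 = 466.92 kcal; carbohydrate: 570.68 kcal.
Carbohydrate: 570.68 kcal ÷ 4 kcal/g = 142.67 g.

143 g/day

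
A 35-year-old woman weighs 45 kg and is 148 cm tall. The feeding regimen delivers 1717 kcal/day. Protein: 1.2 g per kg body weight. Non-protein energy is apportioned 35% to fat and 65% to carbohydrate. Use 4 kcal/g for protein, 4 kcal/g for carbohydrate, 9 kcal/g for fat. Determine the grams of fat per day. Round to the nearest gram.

58 g/day

Protein = 1.2 × 45 = 54 g → 54 × 4 = 216 kcal.
Non-protein calories = 1717 − 216 = 1501 kcal.
Fat: 35% × 1501 = 525.35 kcal; carbohydrate: 975.65 kcal.
Fat: 525.35 kcal ÷ 9 kcal/g = 58.3722 g.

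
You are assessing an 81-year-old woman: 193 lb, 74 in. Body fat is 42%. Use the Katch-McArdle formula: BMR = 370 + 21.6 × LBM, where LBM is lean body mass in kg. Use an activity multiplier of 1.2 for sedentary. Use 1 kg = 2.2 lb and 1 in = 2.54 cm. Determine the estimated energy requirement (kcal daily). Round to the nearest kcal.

1763 kcal daily

Convert to metric: weight = 193 ÷ 2.2 = 87.7273 kg; height = 74 × 2.54 = 187.96 cm.
LBM = 87.7273 × (1 − 0.42) = 50.8818 kg. Katch-McArdle: BMR = 370 + 21.6 × 50.8818 = 1469.0473 kcal/day.
TEE = BMR × activity factor = 1469.0473 × 1.2 = 1762.8567 kcal/day.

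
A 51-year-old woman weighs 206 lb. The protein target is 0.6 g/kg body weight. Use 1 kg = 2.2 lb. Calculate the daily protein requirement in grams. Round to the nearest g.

56 g/day

Weight in kg = 206 ÷ 2.2 = 93.6364 kg.
Protein = 0.6 g/kg × 93.6364 kg = 56.1818 g/day.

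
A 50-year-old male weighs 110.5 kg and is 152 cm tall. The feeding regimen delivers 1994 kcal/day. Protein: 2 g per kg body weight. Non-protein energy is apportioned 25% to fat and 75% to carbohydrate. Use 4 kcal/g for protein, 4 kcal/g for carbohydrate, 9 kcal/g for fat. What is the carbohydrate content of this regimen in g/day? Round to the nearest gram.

Protein = 2 × 110.5 = 221 g → 221 × 4 = 884 kcal.
Non-protein calories = 1994 − 884 = 1110 kcal.
Fat: 25% × 1110 = 277.5 kcal; carbohydrate: 832.5 kcal.
Carbohydrate: 832.5 kcal ÷ 4 kcal/g = 208.125 g.

208 g/day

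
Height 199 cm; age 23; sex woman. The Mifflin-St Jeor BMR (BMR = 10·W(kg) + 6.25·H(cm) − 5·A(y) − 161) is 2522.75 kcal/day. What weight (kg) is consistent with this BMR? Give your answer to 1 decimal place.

155.5 kg

2522.75 = 10·W + 6.25(199) − 5(23) − 161
10·W = 2522.75 − 967.75 = 1555, so W = 155.5 kg.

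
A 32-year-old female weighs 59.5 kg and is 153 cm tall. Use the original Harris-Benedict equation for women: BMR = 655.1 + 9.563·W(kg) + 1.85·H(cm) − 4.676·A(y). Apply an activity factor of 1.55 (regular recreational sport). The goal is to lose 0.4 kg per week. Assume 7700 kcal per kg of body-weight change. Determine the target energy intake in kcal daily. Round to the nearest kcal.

Harris-Benedict: BMR = 655.1 + 9.563(59.5) + 1.85(153) − 4.676(32) = 1357.5165 kcal/day.
TEE = 1357.5165 × 1.55 = 2104.1506 kcal/day.
Required daily deficit = 0.4 × 7700 ÷ 7 = 440 kcal/day.
Target intake = 2104.1506 − 440 = 1664.1506 kcal/day.

1664 kcal daily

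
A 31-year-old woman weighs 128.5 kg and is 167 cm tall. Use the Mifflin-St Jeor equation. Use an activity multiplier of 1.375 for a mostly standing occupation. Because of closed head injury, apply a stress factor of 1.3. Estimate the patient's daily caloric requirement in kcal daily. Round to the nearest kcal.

3598 kcal daily

Mifflin-St Jeor (female): BMR = 10(128.5) + 6.25(167) − 5(31) − 161 = 1285 + 1043.75 − 155 − 161 = 2012.75 kcal/day.
TEE = BMR × activity factor = 2012.75 × 1.375 = 2767.5313 kcal/day.
Apply stress factor: 2767.5313 × 1.3 = 3597.7906 kcal/day.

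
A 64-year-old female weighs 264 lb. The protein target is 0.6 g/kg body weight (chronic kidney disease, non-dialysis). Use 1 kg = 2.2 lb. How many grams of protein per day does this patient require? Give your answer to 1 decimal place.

Weight in kg = 264 ÷ 2.2 = 120 kg.
Protein = 0.6 g/kg × 120 kg = 72 g/day.

72.0 g/day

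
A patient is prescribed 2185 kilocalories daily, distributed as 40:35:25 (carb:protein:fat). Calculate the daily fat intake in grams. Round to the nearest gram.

61 g/day

Fat energy = 25% × 2185 = 546.25 kcal.
At 9 kcal/g: 546.25 ÷ 9 = 60.6944 g.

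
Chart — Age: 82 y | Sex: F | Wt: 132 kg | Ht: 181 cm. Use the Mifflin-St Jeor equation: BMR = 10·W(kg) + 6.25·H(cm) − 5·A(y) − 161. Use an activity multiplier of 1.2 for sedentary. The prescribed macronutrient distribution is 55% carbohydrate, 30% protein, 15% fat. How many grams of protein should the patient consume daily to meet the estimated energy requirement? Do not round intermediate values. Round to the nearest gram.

Mifflin-St Jeor (female): BMR = 10(132) + 6.25(181) − 5(82) − 161 = 1320 + 1131.25 − 410 − 161 = 1880.25 kcal/day.
TEE = 1880.25 × 1.2 = 2256.3 kcal/day.
Protein energy = 30% × 2256.3 = 676.89 kcal.
Protein = 676.89 ÷ 4 kcal/g = 169.2225 g.

169 g/day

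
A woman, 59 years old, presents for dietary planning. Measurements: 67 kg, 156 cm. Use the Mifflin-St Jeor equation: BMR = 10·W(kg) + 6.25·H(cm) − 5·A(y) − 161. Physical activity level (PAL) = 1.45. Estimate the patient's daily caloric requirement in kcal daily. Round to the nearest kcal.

Mifflin-St Jeor (female): BMR = 10(67) + 6.25(156) − 5(59) − 161 = 670 + 975 − 295 − 161 = 1189 kcal/day.
TEE = BMR × activity factor = 1189 × 1.45 = 1724.05 kcal/day.

1724 kcal daily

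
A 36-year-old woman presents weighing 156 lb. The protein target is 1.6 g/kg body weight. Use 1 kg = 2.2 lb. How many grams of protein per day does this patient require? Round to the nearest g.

Weight in kg = 156 ÷ 2.2 = 70.9091 kg.
Protein = 1.6 g/kg × 70.9091 kg = 113.4545 g/day.

113 g/day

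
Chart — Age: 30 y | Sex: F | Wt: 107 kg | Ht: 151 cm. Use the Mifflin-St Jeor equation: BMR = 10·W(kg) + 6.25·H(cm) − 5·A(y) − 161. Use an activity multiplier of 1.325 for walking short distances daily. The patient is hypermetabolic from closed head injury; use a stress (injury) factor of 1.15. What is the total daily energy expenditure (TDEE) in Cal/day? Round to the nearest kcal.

2595 Cal/day

Mifflin-St Jeor (female): BMR = 10(107) + 6.25(151) − 5(30) − 161 = 1070 + 943.75 − 150 − 161 = 1702.75 kcal/day.
TEE = BMR × activity factor = 1702.75 × 1.325 = 2256.1438 kcal/day.
Apply stress factor: 2256.1438 × 1.15 = 2594.5653 kcal/day.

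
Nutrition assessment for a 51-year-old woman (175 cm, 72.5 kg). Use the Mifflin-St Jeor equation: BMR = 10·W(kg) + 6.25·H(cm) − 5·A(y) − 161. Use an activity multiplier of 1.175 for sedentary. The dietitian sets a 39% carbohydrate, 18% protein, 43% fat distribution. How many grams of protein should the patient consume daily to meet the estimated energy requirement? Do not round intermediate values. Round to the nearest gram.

74 g/day

Mifflin-St Jeor (female): BMR = 10(72.5) + 6.25(175) − 5(51) − 161 = 725 + 1093.75 − 255 − 161 = 1402.75 kcal/day.
TEE = 1402.75 × 1.175 = 1648.2313 kcal/day.
Protein energy = 18% × 1648.2313 = 296.6816 kcal.
Protein = 296.6816 ÷ 4 kcal/g = 74.1704 g.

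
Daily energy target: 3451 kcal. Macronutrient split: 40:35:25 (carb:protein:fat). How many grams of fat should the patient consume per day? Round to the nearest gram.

Fat energy = 25% × 3451 = 862.75 kcal.
At 9 kcal/g: 862.75 ÷ 9 = 95.8611 g.

96 g/day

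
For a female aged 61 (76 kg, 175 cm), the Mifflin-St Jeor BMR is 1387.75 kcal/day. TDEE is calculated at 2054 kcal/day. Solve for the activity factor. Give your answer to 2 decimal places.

Activity factor = TEE ÷ BMR = 2054 ÷ 1387.75 = 1.48.

1.48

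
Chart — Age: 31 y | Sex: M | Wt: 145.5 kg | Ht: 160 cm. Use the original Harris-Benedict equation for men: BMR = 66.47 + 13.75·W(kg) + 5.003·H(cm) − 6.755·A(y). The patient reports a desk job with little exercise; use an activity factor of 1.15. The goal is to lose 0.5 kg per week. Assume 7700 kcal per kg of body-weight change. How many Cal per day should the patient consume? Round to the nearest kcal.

Harris-Benedict: BMR = 66.47 + 13.75(145.5) + 5.003(160) − 6.755(31) = 2658.17 kcal/day.
TEE = 2658.17 × 1.15 = 3056.8955 kcal/day.
Required daily deficit = 0.5 × 7700 ÷ 7 = 550 kcal/day.
Target intake = 3056.8955 − 550 = 2506.8955 kcal/day.

2507 Cal per day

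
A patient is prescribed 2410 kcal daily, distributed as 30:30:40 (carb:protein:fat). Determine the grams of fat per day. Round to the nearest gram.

107 g/day

Fat energy = 40% × 2410 = 964 kcal.
At 9 kcal/g: 964 ÷ 9 = 107.1111 g.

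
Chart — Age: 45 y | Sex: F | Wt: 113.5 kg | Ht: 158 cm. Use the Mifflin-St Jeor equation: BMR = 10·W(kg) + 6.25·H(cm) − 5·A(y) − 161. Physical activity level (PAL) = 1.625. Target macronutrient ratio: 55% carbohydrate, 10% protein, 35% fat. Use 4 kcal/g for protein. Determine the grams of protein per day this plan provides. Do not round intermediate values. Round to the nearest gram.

71 g/day

Mifflin-St Jeor (female): BMR = 10(113.5) + 6.25(158) − 5(45) − 161 = 1135 + 987.5 − 225 − 161 = 1736.5 kcal/day.
TEE = 1736.5 × 1.625 = 2821.8125 kcal/day.
Protein energy = 10% × 2821.8125 = 282.1813 kcal.
Protein = 282.1813 ÷ 4 kcal/g = 70.5453 g.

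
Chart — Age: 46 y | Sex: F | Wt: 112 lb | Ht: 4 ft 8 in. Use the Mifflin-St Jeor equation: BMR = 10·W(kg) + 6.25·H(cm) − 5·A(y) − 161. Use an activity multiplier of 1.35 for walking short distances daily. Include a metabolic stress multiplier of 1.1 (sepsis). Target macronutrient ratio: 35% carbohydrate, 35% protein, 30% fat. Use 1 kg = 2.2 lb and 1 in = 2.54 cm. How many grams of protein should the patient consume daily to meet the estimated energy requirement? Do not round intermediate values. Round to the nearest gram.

131 g/day

Convert to metric: weight = 112 ÷ 2.2 = 50.9091 kg; height = (4×12 + 8) × 2.54 = 56 × 2.54 = 142.24 cm.
Mifflin-St Jeor (female): BMR = 10(50.9091) + 6.25(142.24) − 5(46) − 161 = 509.0909 + 889 − 230 − 161 = 1007.0909 kcal/day.
TEE = 1007.0909 × 1.35 = 1359.5727 kcal/day.
With stress factor 1.1: 1359.5727 × 1.1 = 1495.53 kcal/day.
Protein energy = 35% × 1495.53 = 523.4355 kcal.
Protein = 523.4355 ÷ 4 kcal/g = 130.8589 g.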